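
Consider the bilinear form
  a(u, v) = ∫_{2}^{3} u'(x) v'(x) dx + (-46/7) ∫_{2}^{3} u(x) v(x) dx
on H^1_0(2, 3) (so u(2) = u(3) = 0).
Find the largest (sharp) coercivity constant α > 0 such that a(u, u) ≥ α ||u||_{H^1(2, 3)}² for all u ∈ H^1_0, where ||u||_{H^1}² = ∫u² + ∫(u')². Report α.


α = (-46/7 + π^2)/(1 + π^2)

Coercivity of a(·,·) on H^1_0(2, 3) means a(u, u) ≥ α ||u||_{H^1}² for every u ∈ H^1_0.
The interval has length L = 1, and Poincaré/coercivity depend only on L. Here a(u, u) = ∫(u')² + (-46/7)·∫u².
Here c = -46/7 < 0 with |c| < (π/L)² = π^2, so coercivity still holds. The condition a(u,u) ≥ α||u||_{H^1}² reads (1−α)∫(u')² ≥ (α−c)∫u². Any admissible α is ≤ 1 (rapidly oscillating u have ∫u²/∫(u')² → 0), and α = 1 would force 0 ≥ (1−c)∫u², impossible since c < 1; so 1−α > 0. By the sharp Poincaré inequality on H^1_0 of an interval of length L, ∫(u')² ≥ (π/L)²∫u² with equality for the first sine mode sin(π(x−x₀)/L) (x₀ the left endpoint), so the inequality holds for all u iff (1−α)(π/L)² ≥ α − c, i.e. α ≤ ((π/L)² + c)/((π/L)² + 1) = (1 + c(L/π)²)/(1 + (L/π)²). (Direct route, valid since c ≤ 0: Poincaré gives c∫u² ≥ c(L/π)²∫(u')², so a(u,u) ≥ (1 + c(L/π)²)∫(u')², while ||u||_{H^1}² ≤ (1 + (L/π)²)∫(u')²; dividing yields the same α.) With (π/L)² = π^2 and c = -46/7, the largest admissible constant is α = ((π/L)² + c)/((π/L)² + 1).
Simplifying, α = (-46/7 + π^2)/(1 + π^2).


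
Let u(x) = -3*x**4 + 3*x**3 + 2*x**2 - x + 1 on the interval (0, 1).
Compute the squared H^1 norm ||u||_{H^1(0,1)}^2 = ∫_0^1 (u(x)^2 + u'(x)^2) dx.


||u||_{H^1}^2 = 531/140

The H^1 norm (squared) on an interval (0, L) is
  ||u||_{H^1}^2 = ∫_0^L u(x)^2 dx + ∫_0^L u'(x)^2 dx.
Compute u'(x) = -12*x**3 + 9*x**2 + 4*x - 1.
Then u(x)^2 = 9*x**8 - 18*x**7 - 3*x**6 + 18*x**5 - 8*x**4 + 2*x**3 + 5*x**2 - 2*x + 1 and u'(x)^2 = 144*x**6 - 216*x**5 - 15*x**4 + 96*x**3 - 2*x**2 - 8*x + 1.
Integrate each monomial from 0 to 1 using ∫_0^1 c·x^n dx = c·1^(n+1)/(n+1):
  ∫_0^1 u(x)^2 dx = ∫_0^1 (9*x^8 - 18*x^7 - 3*x^6 + 18*x^5 - 8*x^4 + 2*x^3 + 5*x^2 - 2*x + 1) dx. Term by term:
    ∫_0^1 9*x^8 dx = 1;  ∫_0^1 -18*x^7 dx = -9/4;  ∫_0^1 -3*x^6 dx = -3/7;
    ∫_0^1 18*x^5 dx = 3;  ∫_0^1 -8*x^4 dx = -8/5;  ∫_0^1 2*x^3 dx = 1/2;
    ∫_0^1 5*x^2 dx = 5/3;  ∫_0^1 -2*x dx = -1;  ∫_0^1 1 dx = 1.
  Sum: 1 − 9/4 − 3/7 + 3 − 8/5 + 1/2 + 5/3 − 1 + 1 = 793/420.
  ∫_0^1 u'(x)^2 dx = ∫_0^1 (144*x^6 - 216*x^5 - 15*x^4 + 96*x^3 - 2*x^2 - 8*x + 1) dx. Term by term:
    ∫_0^1 144*x^6 dx = 144/7;  ∫_0^1 -216*x^5 dx = -36;  ∫_0^1 -15*x^4 dx = -3;
    ∫_0^1 96*x^3 dx = 24;  ∫_0^1 -2*x^2 dx = -2/3;  ∫_0^1 -8*x dx = -4;
    ∫_0^1 1 dx = 1.
  Sum: 144/7 − 36 − 3 + 24 − 2/3 − 4 + 1 = 40/21.
Adding: ||u||_{H^1}^2 = 793/420 + 40/21 = 531/140.


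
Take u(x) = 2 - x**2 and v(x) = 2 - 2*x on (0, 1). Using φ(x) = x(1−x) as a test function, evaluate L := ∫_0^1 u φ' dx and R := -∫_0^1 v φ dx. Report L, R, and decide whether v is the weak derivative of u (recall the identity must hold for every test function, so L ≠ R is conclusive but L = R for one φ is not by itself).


LHS = 1/6, RHS = -1/6. No, v is not the weak derivative of u.

u(x) = 2 - x**2, classical derivative u'(x) = -2*x.
φ(x) = x(1−x), so φ'(x) = 1 - 2*x.
Note φ(0) = φ(1) = 0, so the boundary term u·φ vanishes.
LHS = ∫_0^1 u(x) φ'(x) dx = ∫_0^1 (2*x^3 - x^2 - 4*x + 2) dx. Term by term:
  ∫_0^1 2*x^3 dx = 1/2;  ∫_0^1 -x^2 dx = -1/3;  ∫_0^1 -4*x dx = -2;
  ∫_0^1 2 dx = 2.
Sum: 1/2 − 1/3 − 2 + 2 = 1/6.
So LHS = 1/6.
∫_0^1 v(x) φ(x) dx = ∫_0^1 (2*x^3 - 4*x^2 + 2*x) dx. Term by term:
  ∫_0^1 2*x^3 dx = 1/2;  ∫_0^1 -4*x^2 dx = -4/3;  ∫_0^1 2*x dx = 1.
Sum: 1/2 − 4/3 + 1 = 1/6.
So RHS = -∫_0^1 v(x) φ(x) dx = -1/6.
LHS − RHS = 1/3 ≠ 0, so the identity fails.
(For a valid weak derivative the identity must hold for EVERY test function, in particular this one. The failure shows v is NOT the weak derivative of u.)
Correct weak derivative would be u'(x) = -2*x.


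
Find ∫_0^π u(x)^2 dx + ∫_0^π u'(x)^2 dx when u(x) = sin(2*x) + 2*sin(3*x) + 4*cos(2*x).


||u||_{H^1(0,π)}^2 = 96 + 125*π/2

u'(x) = -8*sin(2*x) + 2*cos(2*x) + 6*cos(3*x).
Expand u² and (u')² and integrate term by term on (0, π), using: for integers n ≥ 1, ∫_0^π sin²(nx) dx = ∫_0^π cos²(nx) dx = π/2; for n ≠ n', ∫_0^π sin(nx)sin(n'x) dx = ∫_0^π cos(nx)cos(n'x) dx = 0; and by product-to-sum, ∫_0^π sin(nx)cos(n'x) dx = ½∫_0^π [sin((n+n')x) + sin((n−n')x)] dx, which is 0 when n+n' is even and 2n/(n²−n'²) when n+n' is odd (it need not vanish on (0, π)).
  u² squared terms: (2)²·∫sin(3x)² dx = 4·π/2 = 2*π;  (4)²·∫cos(2x)² dx = 16·π/2 = 8*π;  (1)²·∫sin(2x)² dx = 1·π/2 = π/2.
  u² cross terms: 2·(2)·(4)·∫sin(3x)·cos(2x) dx = 16·(6/5) = 96/5;  2·(2)·(1)·∫sin(3x)·sin(2x) dx = 4·(0) = 0;  2·(4)·(1)·∫cos(2x)·sin(2x) dx = 8·(0) = 0.
  So ∫_0^π u² dx = 2*π + 8*π + π/2 + 96/5 + 0 + 0 = 96/5 + 21*π/2.
  (u')² squared terms: (-8)²·∫sin(2x)² dx = 64·π/2 = 32*π;  (2)²·∫cos(2x)² dx = 4·π/2 = 2*π;  (6)²·∫cos(3x)² dx = 36·π/2 = 18*π.
  (u')² cross terms: 2·(-8)·(2)·∫sin(2x)·cos(2x) dx = -32·(0) = 0;  2·(-8)·(6)·∫sin(2x)·cos(3x) dx = -96·(-4/5) = 384/5;  2·(2)·(6)·∫cos(2x)·cos(3x) dx = 24·(0) = 0.
  So ∫_0^π (u')² dx = 32*π + 2*π + 18*π + 0 + 384/5 + 0 = 384/5 + 52*π.
||u||_{H^1}^2 = (96/5 + 21*π/2) + (384/5 + 52*π) = 96 + 125*π/2.


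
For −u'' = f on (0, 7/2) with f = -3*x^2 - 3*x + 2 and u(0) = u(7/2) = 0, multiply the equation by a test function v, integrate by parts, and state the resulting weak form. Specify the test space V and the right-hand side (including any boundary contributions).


V = H^1_0(0, 7/2) (so v(0) = v(7/2) = 0); weak form: ∫_0^7/2 u'v' dx = ∫_0^7/2 (-3*x^2 - 3*x + 2) v dx for all v ∈ V.

Multiply both sides by a test function v and integrate from 0 to 7/2:
  ∫_0^7/2 −u''(x) v(x) dx = ∫_0^7/2 f(x) v(x) dx.
Integrate the LHS by parts once:
  ∫_0^7/2 −u'' v dx = −[u'(x) v(x)]_0^7/2 + ∫_0^7/2 u'(x) v'(x) dx.
Thus ∫_0^7/2 u'(x) v'(x) dx = ∫_0^7/2 f(x) v(x) dx + [u'(x) v(x)]_0^7/2.
Choose V so that boundary terms are either known or forced to vanish.
u is Dirichlet: u(0) = u(7/2) = 0. Let V = H^1_0(0, 7/2); then v(0) = v(7/2) = 0, and [u' v]_0^7/2 = 0.
Weak formulation: find u (satisfying any essential BC) such that ∫_0^7/2 u'(x) v'(x) dx = ∫_0^7/2 f v dx for all v ∈ V.
Substituting f(x) = -3*x^2 - 3*x + 2, the right-hand side is ∫_0^7/2 (-3*x^2 - 3*x + 2) v dx.


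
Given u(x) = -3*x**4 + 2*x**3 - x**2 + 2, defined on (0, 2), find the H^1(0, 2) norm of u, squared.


||u||_{H^1}^2 = 26648/15

The H^1 norm (squared) on an interval (0, L) is
  ||u||_{H^1}^2 = ∫_0^L u(x)^2 dx + ∫_0^L u'(x)^2 dx.
Compute u'(x) = -12*x**3 + 6*x**2 - 2*x.
Then u(x)^2 = 9*x**8 - 12*x**7 + 10*x**6 - 4*x**5 - 11*x**4 + 8*x**3 - 4*x**2 + 4 and u'(x)^2 = 144*x**6 - 144*x**5 + 84*x**4 - 24*x**3 + 4*x**2.
Integrate each monomial from 0 to 2 using ∫_0^2 c·x^n dx = c·2^(n+1)/(n+1):
  ∫_0^2 u(x)^2 dx = ∫_0^2 (9*x^8 - 12*x^7 + 10*x^6 - 4*x^5 - 11*x^4 + 8*x^3 - 4*x^2 + 4) dx. Term by term:
    ∫_0^2 9*x^8 dx = 512;  ∫_0^2 -12*x^7 dx = -384;  ∫_0^2 10*x^6 dx = 1280/7;
    ∫_0^2 -4*x^5 dx = -128/3;  ∫_0^2 -11*x^4 dx = -352/5;  ∫_0^2 8*x^3 dx = 32;
    ∫_0^2 -4*x^2 dx = -32/3;  ∫_0^2 4 dx = 8.
  Sum: 512 − 384 + 1280/7 − 128/3 − 352/5 + 32 − 32/3 + 8 = 23848/105.
  ∫_0^2 u'(x)^2 dx = ∫_0^2 (144*x^6 - 144*x^5 + 84*x^4 - 24*x^3 + 4*x^2) dx. Term by term:
    ∫_0^2 144*x^6 dx = 18432/7;  ∫_0^2 -144*x^5 dx = -1536;  ∫_0^2 84*x^4 dx = 2688/5;
    ∫_0^2 -24*x^3 dx = -96;  ∫_0^2 4*x^2 dx = 32/3.
  Sum: 18432/7 − 1536 + 2688/5 − 96 + 32/3 = 162688/105.
Adding: ||u||_{H^1}^2 = 23848/105 + 162688/105 = 26648/15.


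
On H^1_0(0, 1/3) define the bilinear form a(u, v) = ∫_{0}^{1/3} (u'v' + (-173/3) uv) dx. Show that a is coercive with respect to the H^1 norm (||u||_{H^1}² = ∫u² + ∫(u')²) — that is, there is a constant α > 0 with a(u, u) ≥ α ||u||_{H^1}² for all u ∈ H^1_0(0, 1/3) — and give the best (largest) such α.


α = (-173 + 27*π^2)/(3*(1 + 9*π^2))

Coercivity of a(·,·) on H^1_0(0, 1/3) means a(u, u) ≥ α ||u||_{H^1}² for every u ∈ H^1_0.
The interval has length L = 1/3, and Poincaré/coercivity depend only on L. Here a(u, u) = ∫(u')² + (-173/3)·∫u².
Here c = -173/3 < 0 with |c| < (π/L)² = 9*π^2, so coercivity still holds. The condition a(u,u) ≥ α||u||_{H^1}² reads (1−α)∫(u')² ≥ (α−c)∫u². Any admissible α is ≤ 1 (rapidly oscillating u have ∫u²/∫(u')² → 0), and α = 1 would force 0 ≥ (1−c)∫u², impossible since c < 1; so 1−α > 0. By the sharp Poincaré inequality on H^1_0 of an interval of length L, ∫(u')² ≥ (π/L)²∫u² with equality for the first sine mode sin(π(x−x₀)/L) (x₀ the left endpoint), so the inequality holds for all u iff (1−α)(π/L)² ≥ α − c, i.e. α ≤ ((π/L)² + c)/((π/L)² + 1) = (1 + c(L/π)²)/(1 + (L/π)²). (Direct route, valid since c ≤ 0: Poincaré gives c∫u² ≥ c(L/π)²∫(u')², so a(u,u) ≥ (1 + c(L/π)²)∫(u')², while ||u||_{H^1}² ≤ (1 + (L/π)²)∫(u')²; dividing yields the same α.) With (π/L)² = 9*π^2 and c = -173/3, the largest admissible constant is α = ((π/L)² + c)/((π/L)² + 1).
Simplifying, α = (-173 + 27*π^2)/(3*(1 + 9*π^2)).


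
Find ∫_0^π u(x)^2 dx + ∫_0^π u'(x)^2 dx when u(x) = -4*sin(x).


||u||_{H^1(0,π)}^2 = 16*π

u'(x) = -4*cos(x).
Expand u² and (u')² and integrate term by term on (0, π), using: for integers n ≥ 1, ∫_0^π sin²(nx) dx = ∫_0^π cos²(nx) dx = π/2; for n ≠ n', ∫_0^π sin(nx)sin(n'x) dx = ∫_0^π cos(nx)cos(n'x) dx = 0; and by product-to-sum, ∫_0^π sin(nx)cos(n'x) dx = ½∫_0^π [sin((n+n')x) + sin((n−n')x)] dx, which is 0 when n+n' is even and 2n/(n²−n'²) when n+n' is odd (it need not vanish on (0, π)).
  u² squared terms: (-4)²·∫sin(x)² dx = 16·π/2 = 8*π.
  So ∫_0^π u² dx = 8*π.
  (u')² squared terms: (-4)²·∫cos(x)² dx = 16·π/2 = 8*π.
  So ∫_0^π (u')² dx = 8*π.
||u||_{H^1}^2 = (8*π) + (8*π) = 16*π.


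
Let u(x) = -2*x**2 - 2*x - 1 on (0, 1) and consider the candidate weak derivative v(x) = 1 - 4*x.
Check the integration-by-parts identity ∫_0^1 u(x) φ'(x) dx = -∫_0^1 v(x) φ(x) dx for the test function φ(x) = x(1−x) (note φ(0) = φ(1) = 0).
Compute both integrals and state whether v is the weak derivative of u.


LHS = 2/3, RHS = 1/6. No, v is not the weak derivative of u.

u(x) = -2*x**2 - 2*x - 1, classical derivative u'(x) = -4*x - 2.
φ(x) = x(1−x), so φ'(x) = 1 - 2*x.
Note φ(0) = φ(1) = 0, so the boundary term u·φ vanishes.
LHS = ∫_0^1 u(x) φ'(x) dx = ∫_0^1 (4*x^3 + 2*x^2 - 1) dx. Term by term:
  ∫_0^1 4*x^3 dx = 1;  ∫_0^1 2*x^2 dx = 2/3;  ∫_0^1 -1 dx = -1.
Sum: 1 + 2/3 − 1 = 2/3.
So LHS = 2/3.
∫_0^1 v(x) φ(x) dx = ∫_0^1 (4*x^3 - 5*x^2 + x) dx. Term by term:
  ∫_0^1 4*x^3 dx = 1;  ∫_0^1 -5*x^2 dx = -5/3;  ∫_0^1 x dx = 1/2.
Sum: 1 − 5/3 + 1/2 = -1/6.
So RHS = -∫_0^1 v(x) φ(x) dx = 1/6.
LHS − RHS = 1/2 ≠ 0, so the identity fails.
(For a valid weak derivative the identity must hold for EVERY test function, in particular this one. The failure shows v is NOT the weak derivative of u.)
Correct weak derivative would be u'(x) = -4*x - 2.


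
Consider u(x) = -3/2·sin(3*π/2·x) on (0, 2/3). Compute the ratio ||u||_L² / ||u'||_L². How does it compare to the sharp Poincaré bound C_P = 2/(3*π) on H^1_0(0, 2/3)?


||u||_L² / ||u'||_L² = 2/(3*π) = C_P.

u(x) = -3/2·sin(3*π/2·x), so u'(x) = -9*π*cos(3*π*x/2)/4.
Writing u(x) = A·sin(kπx/L) with A = -3/2 and k = 1, use ∫_0^L sin²(kπx/L) dx = L/2 and ∫_0^L cos²(kπx/L) dx = L/2.
u² = 9/4·sin²(3*π/2·x) and (u')² = 81*π^2/16·cos²(3*π/2·x), and each of sin², cos² integrates to L/2 = 1/3 over (0, 2/3).
∫_0^2/3 u² dx = 3/4, so ||u||_L² = sqrt(3)/2.
∫_0^2/3 (u')² dx = 27*π^2/16, so ||u'||_L² = 3*sqrt(3)*π/4.
Ratio ||u||_L² / ||u'||_L² = 2/(3*π).
Sharp Poincaré constant on H^1_0(0, 2/3) is C_P = L/π = 2/(3*π), achieved by sin(3*π/2·x).
This is the k = 1 eigenfunction (up to amplitude), so the ratio equals the sharp Poincaré constant exactly.


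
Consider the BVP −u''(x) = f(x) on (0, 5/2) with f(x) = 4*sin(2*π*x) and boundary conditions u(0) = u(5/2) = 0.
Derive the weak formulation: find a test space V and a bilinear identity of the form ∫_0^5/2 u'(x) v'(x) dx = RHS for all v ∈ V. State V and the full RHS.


V = H^1_0(0, 5/2) (so v(0) = v(5/2) = 0); weak form: ∫_0^5/2 u'v' dx = ∫_0^5/2 (4*sin(2*π*x)) v dx for all v ∈ V.

Multiply both sides by a test function v and integrate from 0 to 5/2:
  ∫_0^5/2 −u''(x) v(x) dx = ∫_0^5/2 f(x) v(x) dx.
Integrate the LHS by parts once:
  ∫_0^5/2 −u'' v dx = −[u'(x) v(x)]_0^5/2 + ∫_0^5/2 u'(x) v'(x) dx.
Thus ∫_0^5/2 u'(x) v'(x) dx = ∫_0^5/2 f(x) v(x) dx + [u'(x) v(x)]_0^5/2.
Choose V so that boundary terms are either known or forced to vanish.
u is Dirichlet: u(0) = u(5/2) = 0. Let V = H^1_0(0, 5/2); then v(0) = v(5/2) = 0, and [u' v]_0^5/2 = 0.
Weak formulation: find u (satisfying any essential BC) such that ∫_0^5/2 u'(x) v'(x) dx = ∫_0^5/2 f v dx for all v ∈ V.
Substituting f(x) = 4*sin(2*π*x), the right-hand side is ∫_0^5/2 (4*sin(2*π*x)) v dx.


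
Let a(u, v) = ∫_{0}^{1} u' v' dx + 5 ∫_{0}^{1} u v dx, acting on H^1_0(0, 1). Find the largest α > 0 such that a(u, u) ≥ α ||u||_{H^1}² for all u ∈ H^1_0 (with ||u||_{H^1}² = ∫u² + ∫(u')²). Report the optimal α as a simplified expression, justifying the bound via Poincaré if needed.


α = 1

Coercivity of a(·,·) on H^1_0(0, 1) means a(u, u) ≥ α ||u||_{H^1}² for every u ∈ H^1_0.
The interval has length L = 1, and Poincaré/coercivity depend only on L. Here a(u, u) = ∫(u')² + (5)·∫u².
Here c = 5 ≥ 1, so a(u,u) = ∫(u')² + c∫u² ≥ ∫(u')² + ∫u² = ||u||_{H^1}², i.e. α = 1 works. No larger α is possible: a(u,u) ≥ α||u||_{H^1}² means (1−α)∫(u')² ≥ (α−c)∫u², and for the modes u_n = sin(nπ(x−x₀)/L) (x₀ the left endpoint) one has ∫u_n²/∫(u_n')² = (L/(nπ))² → 0, so a(u_n,u_n)/||u_n||_{H^1}² → 1. Hence the optimal constant is α = 1.
Therefore α = 1.


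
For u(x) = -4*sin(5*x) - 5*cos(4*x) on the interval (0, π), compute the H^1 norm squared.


||u||_{H^1(0,π)}^2 = 6800/9 + 841*π/2

u'(x) = 20*sin(4*x) - 20*cos(5*x).
Expand u² and (u')² and integrate term by term on (0, π), using: for integers n ≥ 1, ∫_0^π sin²(nx) dx = ∫_0^π cos²(nx) dx = π/2; for n ≠ n', ∫_0^π sin(nx)sin(n'x) dx = ∫_0^π cos(nx)cos(n'x) dx = 0; and by product-to-sum, ∫_0^π sin(nx)cos(n'x) dx = ½∫_0^π [sin((n+n')x) + sin((n−n')x)] dx, which is 0 when n+n' is even and 2n/(n²−n'²) when n+n' is odd (it need not vanish on (0, π)).
  u² squared terms: (-5)²·∫cos(4x)² dx = 25·π/2 = 25*π/2;  (-4)²·∫sin(5x)² dx = 16·π/2 = 8*π.
  u² cross terms: 2·(-5)·(-4)·∫cos(4x)·sin(5x) dx = 40·(10/9) = 400/9.
  So ∫_0^π u² dx = 25*π/2 + 8*π + 400/9 = 400/9 + 41*π/2.
  (u')² squared terms: (-20)²·∫cos(5x)² dx = 400·π/2 = 200*π;  (20)²·∫sin(4x)² dx = 400·π/2 = 200*π.
  (u')² cross terms: 2·(-20)·(20)·∫cos(5x)·sin(4x) dx = -800·(-8/9) = 6400/9.
  So ∫_0^π (u')² dx = 200*π + 200*π + 6400/9 = 6400/9 + 400*π.
||u||_{H^1}^2 = (400/9 + 41*π/2) + (6400/9 + 400*π) = 6800/9 + 841*π/2.


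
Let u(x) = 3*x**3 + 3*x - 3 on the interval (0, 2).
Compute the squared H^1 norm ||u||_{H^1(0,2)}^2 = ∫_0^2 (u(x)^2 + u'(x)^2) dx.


||u||_{H^1}^2 = 31296/35

The H^1 norm (squared) on an interval (0, L) is
  ||u||_{H^1}^2 = ∫_0^L u(x)^2 dx + ∫_0^L u'(x)^2 dx.
Compute u'(x) = 9*x**2 + 3.
Then u(x)^2 = 9*x**6 + 18*x**4 - 18*x**3 + 9*x**2 - 18*x + 9 and u'(x)^2 = 81*x**4 + 54*x**2 + 9.
Integrate each monomial from 0 to 2 using ∫_0^2 c·x^n dx = c·2^(n+1)/(n+1):
  ∫_0^2 u(x)^2 dx = ∫_0^2 (9*x^6 + 18*x^4 - 18*x^3 + 9*x^2 - 18*x + 9) dx. Term by term:
    ∫_0^2 9*x^6 dx = 1152/7;  ∫_0^2 18*x^4 dx = 576/5;  ∫_0^2 -18*x^3 dx = -72;
    ∫_0^2 9*x^2 dx = 24;  ∫_0^2 -18*x dx = -36;  ∫_0^2 9 dx = 18.
  Sum: 1152/7 + 576/5 − 72 + 24 − 36 + 18 = 7482/35.
  ∫_0^2 u'(x)^2 dx = ∫_0^2 (81*x^4 + 54*x^2 + 9) dx. Term by term:
    ∫_0^2 81*x^4 dx = 2592/5;  ∫_0^2 54*x^2 dx = 144;  ∫_0^2 9 dx = 18.
  Sum: 2592/5 + 144 + 18 = 3402/5.
Adding: ||u||_{H^1}^2 = 7482/35 + 3402/5 = 31296/35.


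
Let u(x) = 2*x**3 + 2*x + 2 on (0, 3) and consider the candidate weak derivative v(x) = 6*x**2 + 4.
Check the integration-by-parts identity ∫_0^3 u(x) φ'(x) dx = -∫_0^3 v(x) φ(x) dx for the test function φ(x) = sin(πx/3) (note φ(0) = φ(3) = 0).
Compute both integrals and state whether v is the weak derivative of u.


LHS = -174/π + 648/π^3, RHS = -186/π + 648/π^3. No, v is not the weak derivative of u.

u(x) = 2*x**3 + 2*x + 2, classical derivative u'(x) = 6*x**2 + 2.
φ(x) = sin(πx/3), so φ'(x) = π*cos(π*x/3)/3.
Note φ(0) = φ(3) = 0, so the boundary term u·φ vanishes.
LHS = ∫_0^3 u(x) φ'(x) dx = ∫_0^3 (2*π*x^3*cos(π*x/3)/3 + 2*π*x*cos(π*x/3)/3 + 2*π*cos(π*x/3)/3) dx. Term by term:
  ∫_0^3 2*π*cos(π*x/3)/3 dx = 0;  ∫_0^3 2*π*x*cos(π*x/3)/3 dx = -12/π;  ∫_0^3 2*π*x^3*cos(π*x/3)/3 dx = -162/π + 648/π^3.
Sum: 0 − 12/π + -162/π + 648/π^3 = -174/π + 648/π^3.
So LHS = -174/π + 648/π^3.
∫_0^3 v(x) φ(x) dx = ∫_0^3 (6*x^2*sin(π*x/3) + 4*sin(π*x/3)) dx. Term by term:
  ∫_0^3 4*sin(π*x/3) dx = 24/π;  ∫_0^3 6*x^2*sin(π*x/3) dx = -648/π^3 + 162/π.
Sum: 24/π + -648/π^3 + 162/π = -648/π^3 + 186/π.
So RHS = -∫_0^3 v(x) φ(x) dx = -186/π + 648/π^3.
LHS − RHS = 12/π ≠ 0, so the identity fails.
(For a valid weak derivative the identity must hold for EVERY test function, in particular this one. The failure shows v is NOT the weak derivative of u.)
Correct weak derivative would be u'(x) = 6*x**2 + 2.


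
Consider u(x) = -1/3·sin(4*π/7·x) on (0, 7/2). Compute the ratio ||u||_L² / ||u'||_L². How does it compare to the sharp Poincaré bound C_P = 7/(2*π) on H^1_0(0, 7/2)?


||u||_L² / ||u'||_L² = 7/(4*π) < C_P = 7/(2*π).

u(x) = -1/3·sin(4*π/7·x), so u'(x) = -4*π*cos(4*π*x/7)/21.
Writing u(x) = A·sin(kπx/L) with A = -1/3 and k = 2, use ∫_0^L sin²(kπx/L) dx = L/2 and ∫_0^L cos²(kπx/L) dx = L/2.
u² = 1/9·sin²(4*π/7·x) and (u')² = 16*π^2/441·cos²(4*π/7·x), and each of sin², cos² integrates to L/2 = 7/4 over (0, 7/2).
∫_0^7/2 u² dx = 7/36, so ||u||_L² = sqrt(7)/6.
∫_0^7/2 (u')² dx = 4*π^2/63, so ||u'||_L² = 2*sqrt(7)*π/21.
Ratio ||u||_L² / ||u'||_L² = 7/(4*π).
Sharp Poincaré constant on H^1_0(0, 7/2) is C_P = L/π = 7/(2*π), achieved by sin(2*π/7·x).
This is the k = 2 harmonic; the ratio L/(kπ) is strictly less than C_P = L/π, consistent with the sharp inequality ||u||_L² ≤ C_P ||u'||_L².


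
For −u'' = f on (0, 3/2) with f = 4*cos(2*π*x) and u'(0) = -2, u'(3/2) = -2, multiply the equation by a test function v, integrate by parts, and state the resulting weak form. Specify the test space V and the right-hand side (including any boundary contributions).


V = H^1(0, 3/2) (v unrestricted at boundary; u is determined up to an additive constant); weak form: ∫_0^3/2 u'v' dx = ∫_0^3/2 (4*cos(2*π*x)) v dx − 2·v(3/2) + 2·v(0) for all v ∈ V.

Multiply both sides by a test function v and integrate from 0 to 3/2:
  ∫_0^3/2 −u''(x) v(x) dx = ∫_0^3/2 f(x) v(x) dx.
Integrate the LHS by parts once:
  ∫_0^3/2 −u'' v dx = −[u'(x) v(x)]_0^3/2 + ∫_0^3/2 u'(x) v'(x) dx.
Thus ∫_0^3/2 u'(x) v'(x) dx = ∫_0^3/2 f(x) v(x) dx + [u'(x) v(x)]_0^3/2.
Choose V so that boundary terms are either known or forced to vanish.
u has inhomogeneous Neumann u'(0) = -2, u'(3/2) = -2. [u' v]_0^3/2 = (-2)·v(3/2) − (-2)·v(0) = − 2·v(3/2) + 2·v(0). Take V = H^1(0, 3/2); boundary term becomes part of RHS.
Weak formulation: find u (satisfying any essential BC) such that ∫_0^3/2 u'(x) v'(x) dx = ∫_0^3/2 f v dx − 2·v(3/2) + 2·v(0) for all v ∈ V (Neumann data are natural BCs: they enter the RHS as boundary terms).
Substituting f(x) = 4*cos(2*π*x), the right-hand side is ∫_0^3/2 (4*cos(2*π*x)) v dx − 2·v(3/2) + 2·v(0).
Compatibility check (pure Neumann): taking v ≡ 1 ∈ V gives 0 = ∫_0^3/2 f dx + (-2) − (-2), i.e. ∫_0^3/2 f dx must equal u'(0) − u'(3/2) = 0. Indeed ∫_0^3/2 (4*cos(2*π*x)) dx = 0, so the data are compatible. The solution is then unique only up to an additive constant (fix it e.g. by requiring ∫_0^3/2 u dx = 0).


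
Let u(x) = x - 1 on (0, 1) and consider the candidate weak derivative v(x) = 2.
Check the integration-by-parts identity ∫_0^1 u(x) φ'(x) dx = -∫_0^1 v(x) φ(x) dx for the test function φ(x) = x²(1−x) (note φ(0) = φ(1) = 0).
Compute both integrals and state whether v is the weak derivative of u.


LHS = -1/12, RHS = -1/6. No, v is not the weak derivative of u.

u(x) = x - 1, classical derivative u'(x) = 1.
φ(x) = x²(1−x), so φ'(x) = x*(2 - 3*x).
Note φ(0) = φ(1) = 0, so the boundary term u·φ vanishes.
LHS = ∫_0^1 u(x) φ'(x) dx = ∫_0^1 (-3*x^3 + 5*x^2 - 2*x) dx. Term by term:
  ∫_0^1 -3*x^3 dx = -3/4;  ∫_0^1 5*x^2 dx = 5/3;  ∫_0^1 -2*x dx = -1.
Sum: -3/4 + 5/3 − 1 = -1/12.
So LHS = -1/12.
∫_0^1 v(x) φ(x) dx = ∫_0^1 (-2*x^3 + 2*x^2) dx. Term by term:
  ∫_0^1 -2*x^3 dx = -1/2;  ∫_0^1 2*x^2 dx = 2/3.
Sum: -1/2 + 2/3 = 1/6.
So RHS = -∫_0^1 v(x) φ(x) dx = -1/6.
LHS − RHS = 1/12 ≠ 0, so the identity fails.
(For a valid weak derivative the identity must hold for EVERY test function, in particular this one. The failure shows v is NOT the weak derivative of u.)
Correct weak derivative would be u'(x) = 1.


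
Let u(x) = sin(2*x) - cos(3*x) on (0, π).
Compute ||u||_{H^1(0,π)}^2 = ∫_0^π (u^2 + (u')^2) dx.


||u||_{H^1(0,π)}^2 = 16 + 15*π/2

u'(x) = 3*sin(3*x) + 2*cos(2*x).
Expand u² and (u')² and integrate term by term on (0, π), using: for integers n ≥ 1, ∫_0^π sin²(nx) dx = ∫_0^π cos²(nx) dx = π/2; for n ≠ n', ∫_0^π sin(nx)sin(n'x) dx = ∫_0^π cos(nx)cos(n'x) dx = 0; and by product-to-sum, ∫_0^π sin(nx)cos(n'x) dx = ½∫_0^π [sin((n+n')x) + sin((n−n')x)] dx, which is 0 when n+n' is even and 2n/(n²−n'²) when n+n' is odd (it need not vanish on (0, π)).
  u² squared terms: (-1)²·∫cos(3x)² dx = 1·π/2 = π/2;  (1)²·∫sin(2x)² dx = 1·π/2 = π/2.
  u² cross terms: 2·(-1)·(1)·∫cos(3x)·sin(2x) dx = -2·(-4/5) = 8/5.
  So ∫_0^π u² dx = π/2 + π/2 + 8/5 = 8/5 + π.
  (u')² squared terms: (2)²·∫cos(2x)² dx = 4·π/2 = 2*π;  (3)²·∫sin(3x)² dx = 9·π/2 = 9*π/2.
  (u')² cross terms: 2·(2)·(3)·∫cos(2x)·sin(3x) dx = 12·(6/5) = 72/5.
  So ∫_0^π (u')² dx = 2*π + 9*π/2 + 72/5 = 72/5 + 13*π/2.
||u||_{H^1}^2 = (8/5 + π) + (72/5 + 13*π/2) = 16 + 15*π/2.


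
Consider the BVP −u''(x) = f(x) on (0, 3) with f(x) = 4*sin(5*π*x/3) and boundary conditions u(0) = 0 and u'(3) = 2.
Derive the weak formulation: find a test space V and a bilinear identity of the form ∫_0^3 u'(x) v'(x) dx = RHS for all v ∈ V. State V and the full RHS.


V = {v ∈ H^1(0, 3) : v(0) = 0} (test functions vanish at x = 0 where u is specified); weak form: ∫_0^3 u'v' dx = ∫_0^3 (4*sin(5*π*x/3)) v dx + 2·v(3) for all v ∈ V.

Multiply both sides by a test function v and integrate from 0 to 3:
  ∫_0^3 −u''(x) v(x) dx = ∫_0^3 f(x) v(x) dx.
Integrate the LHS by parts once:
  ∫_0^3 −u'' v dx = −[u'(x) v(x)]_0^3 + ∫_0^3 u'(x) v'(x) dx.
Thus ∫_0^3 u'(x) v'(x) dx = ∫_0^3 f(x) v(x) dx + [u'(x) v(x)]_0^3.
Choose V so that boundary terms are either known or forced to vanish.
Mixed BC: u(0) = 0 (Dirichlet) and u'(3) = 2 (Neumann). Define V = {v ∈ H^1(0, 3) : v(0) = 0}. Then [u' v]_0^3 = u'(3)·v(3) − u'(0)·0 = 2·v(3).
Weak formulation: find u (satisfying any essential BC) such that ∫_0^3 u'(x) v'(x) dx = ∫_0^3 f v dx + 2·v(3) for all v ∈ V (Dirichlet at 0 absorbed into V; Neumann datum at x = 3 contributes the boundary term).
Substituting f(x) = 4*sin(5*π*x/3), the right-hand side is ∫_0^3 (4*sin(5*π*x/3)) v dx + 2·v(3).


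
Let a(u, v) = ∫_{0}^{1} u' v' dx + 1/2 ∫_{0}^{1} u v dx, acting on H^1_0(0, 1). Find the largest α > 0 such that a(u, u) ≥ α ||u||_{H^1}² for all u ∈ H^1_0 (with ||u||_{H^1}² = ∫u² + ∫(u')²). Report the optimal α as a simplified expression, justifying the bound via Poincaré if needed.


α = (1/2 + π^2)/(1 + π^2)

Coercivity of a(·,·) on H^1_0(0, 1) means a(u, u) ≥ α ||u||_{H^1}² for every u ∈ H^1_0.
The interval has length L = 1, and Poincaré/coercivity depend only on L. Here a(u, u) = ∫(u')² + (1/2)·∫u².
Here 0 < c = 1/2 < 1. The condition a(u,u) ≥ α||u||_{H^1}² reads (1−α)∫(u')² ≥ (α−c)∫u². Any admissible α is ≤ 1 (rapidly oscillating u have ∫u²/∫(u')² → 0), and α = 1 would force 0 ≥ (1−c)∫u², impossible since c < 1; so 1−α > 0. By the sharp Poincaré inequality on H^1_0 of an interval of length L, ∫(u')² ≥ (π/L)²∫u² with equality for the first sine mode sin(π(x−x₀)/L) (x₀ the left endpoint), so the inequality holds for all u iff (1−α)(π/L)² ≥ α − c, i.e. α ≤ ((π/L)² + c)/((π/L)² + 1) = (1 + c(L/π)²)/(1 + (L/π)²). With (π/L)² = π^2 and c = 1/2, the largest admissible constant is α = ((π/L)² + c)/((π/L)² + 1).
Simplifying, α = (1/2 + π^2)/(1 + π^2).


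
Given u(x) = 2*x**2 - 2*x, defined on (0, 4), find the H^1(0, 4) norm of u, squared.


||u||_{H^1}^2 = 9328/15

The H^1 norm (squared) on an interval (0, L) is
  ||u||_{H^1}^2 = ∫_0^L u(x)^2 dx + ∫_0^L u'(x)^2 dx.
Compute u'(x) = 4*x - 2.
Then u(x)^2 = 4*x**4 - 8*x**3 + 4*x**2 and u'(x)^2 = 16*x**2 - 16*x + 4.
Integrate each monomial from 0 to 4 using ∫_0^4 c·x^n dx = c·4^(n+1)/(n+1):
  ∫_0^4 u(x)^2 dx = ∫_0^4 (4*x^4 - 8*x^3 + 4*x^2) dx. Term by term:
    ∫_0^4 4*x^4 dx = 4096/5;  ∫_0^4 -8*x^3 dx = -512;  ∫_0^4 4*x^2 dx = 256/3.
  Sum: 4096/5 − 512 + 256/3 = 5888/15.
  ∫_0^4 u'(x)^2 dx = ∫_0^4 (16*x^2 - 16*x + 4) dx. Term by term:
    ∫_0^4 16*x^2 dx = 1024/3;  ∫_0^4 -16*x dx = -128;  ∫_0^4 4 dx = 16.
  Sum: 1024/3 − 128 + 16 = 688/3.
Adding: ||u||_{H^1}^2 = 5888/15 + 688/3 = 9328/15.


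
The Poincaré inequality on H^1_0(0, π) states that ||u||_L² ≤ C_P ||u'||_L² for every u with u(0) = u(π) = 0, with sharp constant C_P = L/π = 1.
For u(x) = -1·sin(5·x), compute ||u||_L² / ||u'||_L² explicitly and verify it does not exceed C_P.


||u||_L² / ||u'||_L² = 1/5 < C_P = 1.

u(x) = -1·sin(5·x), so u'(x) = -5*cos(5*x).
Writing u(x) = A·sin(kπx/L) with A = -1 and k = 5, use ∫_0^L sin²(kπx/L) dx = L/2 and ∫_0^L cos²(kπx/L) dx = L/2.
u² = 1·sin²(5·x) and (u')² = 25·cos²(5·x), and each of sin², cos² integrates to L/2 = π/2 over (0, π).
∫_0^π u² dx = π/2, so ||u||_L² = sqrt(2)*sqrt(π)/2.
∫_0^π (u')² dx = 25*π/2, so ||u'||_L² = 5*sqrt(2)*sqrt(π)/2.
Ratio ||u||_L² / ||u'||_L² = 1/5.
Sharp Poincaré constant on H^1_0(0, π) is C_P = L/π = 1, achieved by sin(x).
This is the k = 5 harmonic; the ratio L/(kπ) is strictly less than C_P = L/π, consistent with the sharp inequality ||u||_L² ≤ C_P ||u'||_L².


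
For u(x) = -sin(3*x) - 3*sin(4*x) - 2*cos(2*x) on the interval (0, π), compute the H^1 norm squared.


||u||_{H^1(0,π)}^2 = 24 + 183*π/2

u'(x) = 4*sin(2*x) - 3*cos(3*x) - 12*cos(4*x).
Expand u² and (u')² and integrate term by term on (0, π), using: for integers n ≥ 1, ∫_0^π sin²(nx) dx = ∫_0^π cos²(nx) dx = π/2; for n ≠ n', ∫_0^π sin(nx)sin(n'x) dx = ∫_0^π cos(nx)cos(n'x) dx = 0; and by product-to-sum, ∫_0^π sin(nx)cos(n'x) dx = ½∫_0^π [sin((n+n')x) + sin((n−n')x)] dx, which is 0 when n+n' is even and 2n/(n²−n'²) when n+n' is odd (it need not vanish on (0, π)).
  u² squared terms: (-1)²·∫sin(3x)² dx = 1·π/2 = π/2;  (-3)²·∫sin(4x)² dx = 9·π/2 = 9*π/2;  (-2)²·∫cos(2x)² dx = 4·π/2 = 2*π.
  u² cross terms: 2·(-1)·(-3)·∫sin(3x)·sin(4x) dx = 6·(0) = 0;  2·(-1)·(-2)·∫sin(3x)·cos(2x) dx = 4·(6/5) = 24/5;  2·(-3)·(-2)·∫sin(4x)·cos(2x) dx = 12·(0) = 0.
  So ∫_0^π u² dx = π/2 + 9*π/2 + 2*π + 0 + 24/5 + 0 = 24/5 + 7*π.
  (u')² squared terms: (-12)²·∫cos(4x)² dx = 144·π/2 = 72*π;  (-3)²·∫cos(3x)² dx = 9·π/2 = 9*π/2;  (4)²·∫sin(2x)² dx = 16·π/2 = 8*π.
  (u')² cross terms: 2·(-12)·(-3)·∫cos(4x)·cos(3x) dx = 72·(0) = 0;  2·(-12)·(4)·∫cos(4x)·sin(2x) dx = -96·(0) = 0;  2·(-3)·(4)·∫cos(3x)·sin(2x) dx = -24·(-4/5) = 96/5.
  So ∫_0^π (u')² dx = 72*π + 9*π/2 + 8*π + 0 + 0 + 96/5 = 96/5 + 169*π/2.
||u||_{H^1}^2 = (24/5 + 7*π) + (96/5 + 169*π/2) = 24 + 183*π/2.


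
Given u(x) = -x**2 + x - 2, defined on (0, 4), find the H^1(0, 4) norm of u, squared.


||u||_{H^1}^2 = 1124/5

The H^1 norm (squared) on an interval (0, L) is
  ||u||_{H^1}^2 = ∫_0^L u(x)^2 dx + ∫_0^L u'(x)^2 dx.
Compute u'(x) = 1 - 2*x.
Then u(x)^2 = x**4 - 2*x**3 + 5*x**2 - 4*x + 4 and u'(x)^2 = 4*x**2 - 4*x + 1.
Integrate each monomial from 0 to 4 using ∫_0^4 c·x^n dx = c·4^(n+1)/(n+1):
  ∫_0^4 u(x)^2 dx = ∫_0^4 (x^4 - 2*x^3 + 5*x^2 - 4*x + 4) dx. Term by term:
    ∫_0^4 x^4 dx = 1024/5;  ∫_0^4 -2*x^3 dx = -128;  ∫_0^4 5*x^2 dx = 320/3;
    ∫_0^4 -4*x dx = -32;  ∫_0^4 4 dx = 16.
  Sum: 1024/5 − 128 + 320/3 − 32 + 16 = 2512/15.
  ∫_0^4 u'(x)^2 dx = ∫_0^4 (4*x^2 - 4*x + 1) dx. Term by term:
    ∫_0^4 4*x^2 dx = 256/3;  ∫_0^4 -4*x dx = -32;  ∫_0^4 1 dx = 4.
  Sum: 256/3 − 32 + 4 = 172/3.
Adding: ||u||_{H^1}^2 = 2512/15 + 172/3 = 1124/5.


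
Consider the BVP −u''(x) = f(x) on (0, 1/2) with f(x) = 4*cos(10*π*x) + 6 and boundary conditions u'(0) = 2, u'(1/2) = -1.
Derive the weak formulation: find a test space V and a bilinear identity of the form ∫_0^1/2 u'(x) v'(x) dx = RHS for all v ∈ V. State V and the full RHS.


V = H^1(0, 1/2) (v unrestricted at boundary; u is determined up to an additive constant); weak form: ∫_0^1/2 u'v' dx = ∫_0^1/2 (4*cos(10*π*x) + 6) v dx − v(1/2) − 2·v(0) for all v ∈ V.

Multiply both sides by a test function v and integrate from 0 to 1/2:
  ∫_0^1/2 −u''(x) v(x) dx = ∫_0^1/2 f(x) v(x) dx.
Integrate the LHS by parts once:
  ∫_0^1/2 −u'' v dx = −[u'(x) v(x)]_0^1/2 + ∫_0^1/2 u'(x) v'(x) dx.
Thus ∫_0^1/2 u'(x) v'(x) dx = ∫_0^1/2 f(x) v(x) dx + [u'(x) v(x)]_0^1/2.
Choose V so that boundary terms are either known or forced to vanish.
u has inhomogeneous Neumann u'(0) = 2, u'(1/2) = -1. [u' v]_0^1/2 = (-1)·v(1/2) − (2)·v(0) = − v(1/2) − 2·v(0). Take V = H^1(0, 1/2); boundary term becomes part of RHS.
Weak formulation: find u (satisfying any essential BC) such that ∫_0^1/2 u'(x) v'(x) dx = ∫_0^1/2 f v dx − v(1/2) − 2·v(0) for all v ∈ V (Neumann data are natural BCs: they enter the RHS as boundary terms).
Substituting f(x) = 4*cos(10*π*x) + 6, the right-hand side is ∫_0^1/2 (4*cos(10*π*x) + 6) v dx − v(1/2) − 2·v(0).
Compatibility check (pure Neumann): taking v ≡ 1 ∈ V gives 0 = ∫_0^1/2 f dx + (-1) − (2), i.e. ∫_0^1/2 f dx must equal u'(0) − u'(1/2) = 3. Indeed ∫_0^1/2 (4*cos(10*π*x) + 6) dx = 3, so the data are compatible. The solution is then unique only up to an additive constant (fix it e.g. by requiring ∫_0^1/2 u dx = 0).


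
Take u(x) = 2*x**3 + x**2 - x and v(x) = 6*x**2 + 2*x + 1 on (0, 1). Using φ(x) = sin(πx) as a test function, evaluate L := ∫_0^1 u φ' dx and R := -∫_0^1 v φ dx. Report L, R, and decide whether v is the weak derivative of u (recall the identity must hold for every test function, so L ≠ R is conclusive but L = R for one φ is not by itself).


LHS = -6/π + 24/π^3, RHS = -10/π + 24/π^3. No, v is not the weak derivative of u.

u(x) = 2*x**3 + x**2 - x, classical derivative u'(x) = 6*x**2 + 2*x - 1.
φ(x) = sin(πx), so φ'(x) = π*cos(π*x).
Note φ(0) = φ(1) = 0, so the boundary term u·φ vanishes.
LHS = ∫_0^1 u(x) φ'(x) dx = ∫_0^1 (2*π*x^3*cos(π*x) + π*x^2*cos(π*x) - π*x*cos(π*x)) dx. Term by term:
  ∫_0^1 π*x^2*cos(π*x) dx = -2/π;  ∫_0^1 -π*x*cos(π*x) dx = 2/π;  ∫_0^1 2*π*x^3*cos(π*x) dx = -6/π + 24/π^3.
Sum: -2/π + 2/π + -6/π + 24/π^3 = -6/π + 24/π^3.
So LHS = -6/π + 24/π^3.
∫_0^1 v(x) φ(x) dx = ∫_0^1 (6*x^2*sin(π*x) + 2*x*sin(π*x) + sin(π*x)) dx. Term by term:
  ∫_0^1 2*x*sin(π*x) dx = 2/π;  ∫_0^1 6*x^2*sin(π*x) dx = -24/π^3 + 6/π;  ∫_0^1 sin(π*x) dx = 2/π.
Sum: 2/π + -24/π^3 + 6/π + 2/π = -24/π^3 + 10/π.
So RHS = -∫_0^1 v(x) φ(x) dx = -10/π + 24/π^3.
LHS − RHS = 4/π ≠ 0, so the identity fails.
(For a valid weak derivative the identity must hold for EVERY test function, in particular this one. The failure shows v is NOT the weak derivative of u.)
Correct weak derivative would be u'(x) = 6*x**2 + 2*x - 1.


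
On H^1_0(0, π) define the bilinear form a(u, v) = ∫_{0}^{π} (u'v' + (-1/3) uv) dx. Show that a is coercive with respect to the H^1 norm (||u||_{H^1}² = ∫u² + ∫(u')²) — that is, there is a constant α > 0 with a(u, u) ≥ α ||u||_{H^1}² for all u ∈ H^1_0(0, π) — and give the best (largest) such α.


α = 1/3

Coercivity of a(·,·) on H^1_0(0, π) means a(u, u) ≥ α ||u||_{H^1}² for every u ∈ H^1_0.
The interval has length L = π, and Poincaré/coercivity depend only on L. Here a(u, u) = ∫(u')² + (-1/3)·∫u².
Here c = -1/3 < 0 with |c| < (π/L)² = 1, so coercivity still holds. The condition a(u,u) ≥ α||u||_{H^1}² reads (1−α)∫(u')² ≥ (α−c)∫u². Any admissible α is ≤ 1 (rapidly oscillating u have ∫u²/∫(u')² → 0), and α = 1 would force 0 ≥ (1−c)∫u², impossible since c < 1; so 1−α > 0. By the sharp Poincaré inequality on H^1_0 of an interval of length L, ∫(u')² ≥ (π/L)²∫u² with equality for the first sine mode sin(π(x−x₀)/L) (x₀ the left endpoint), so the inequality holds for all u iff (1−α)(π/L)² ≥ α − c, i.e. α ≤ ((π/L)² + c)/((π/L)² + 1) = (1 + c(L/π)²)/(1 + (L/π)²). (Direct route, valid since c ≤ 0: Poincaré gives c∫u² ≥ c(L/π)²∫(u')², so a(u,u) ≥ (1 + c(L/π)²)∫(u')², while ||u||_{H^1}² ≤ (1 + (L/π)²)∫(u')²; dividing yields the same α.) With (π/L)² = 1 and c = -1/3, the largest admissible constant is α = ((π/L)² + c)/((π/L)² + 1).
Simplifying, α = 1/3.


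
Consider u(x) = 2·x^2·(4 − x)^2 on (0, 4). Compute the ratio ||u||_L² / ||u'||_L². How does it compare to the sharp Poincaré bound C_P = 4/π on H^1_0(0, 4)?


||u||_L² / ||u'||_L² = 2*sqrt(3)/3 < C_P = 4/π.

u(x) = 2·x^2·(4 − x)^2, so u'(x) = 8*x*(x - 4)*(x - 2).
u(x) = 2·x^2·(4 − x)^2 vanishes at x = 0 and x = 4, so u ∈ H^1_0(0, 4). Differentiate via the product rule and integrate the resulting polynomials term by term.
  ∫_0^4 u² dx = ∫_0^4 (4*x^8 - 64*x^7 + 384*x^6 - 1024*x^5 + 1024*x^4) dx. Term by term:
    ∫_0^4 4*x^8 dx = 1048576/9;  ∫_0^4 -64*x^7 dx = -524288;  ∫_0^4 384*x^6 dx = 6291456/7;
    ∫_0^4 -1024*x^5 dx = -2097152/3;  ∫_0^4 1024*x^4 dx = 1048576/5.
  Sum: 1048576/9 − 524288 + 6291456/7 − 2097152/3 + 1048576/5 = 524288/315.
  ∫_0^4 (u')² dx = ∫_0^4 (64*x^6 - 768*x^5 + 3328*x^4 - 6144*x^3 + 4096*x^2) dx. Term by term:
    ∫_0^4 64*x^6 dx = 1048576/7;  ∫_0^4 -768*x^5 dx = -524288;  ∫_0^4 3328*x^4 dx = 3407872/5;
    ∫_0^4 -6144*x^3 dx = -393216;  ∫_0^4 4096*x^2 dx = 262144/3.
  Sum: 1048576/7 − 524288 + 3407872/5 − 393216 + 262144/3 = 131072/105.
∫_0^4 u² dx = 524288/315, so ||u||_L² = 512*sqrt(70)/105.
∫_0^4 (u')² dx = 131072/105, so ||u'||_L² = 256*sqrt(210)/105.
Ratio ||u||_L² / ||u'||_L² = 2*sqrt(3)/3.
Sharp Poincaré constant on H^1_0(0, 4) is C_P = L/π = 4/π, achieved by sin(π/4·x).
A polynomial bump cannot attain the sharp Poincaré constant (only the first sine eigenfunction does), so the ratio is strictly less than C_P, consistent with ||u||_L² ≤ C_P ||u'||_L².


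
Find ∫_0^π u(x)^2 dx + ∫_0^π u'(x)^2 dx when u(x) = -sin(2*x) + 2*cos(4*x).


||u||_{H^1(0,π)}^2 = 73*π/2

u'(x) = -8*sin(4*x) - 2*cos(2*x).
Expand u² and (u')² and integrate term by term on (0, π), using: for integers n ≥ 1, ∫_0^π sin²(nx) dx = ∫_0^π cos²(nx) dx = π/2; for n ≠ n', ∫_0^π sin(nx)sin(n'x) dx = ∫_0^π cos(nx)cos(n'x) dx = 0; and by product-to-sum, ∫_0^π sin(nx)cos(n'x) dx = ½∫_0^π [sin((n+n')x) + sin((n−n')x)] dx, which is 0 when n+n' is even and 2n/(n²−n'²) when n+n' is odd (it need not vanish on (0, π)).
  u² squared terms: (-1)²·∫sin(2x)² dx = 1·π/2 = π/2;  (2)²·∫cos(4x)² dx = 4·π/2 = 2*π.
  u² cross terms: 2·(-1)·(2)·∫sin(2x)·cos(4x) dx = -4·(0) = 0.
  So ∫_0^π u² dx = π/2 + 2*π + 0 = 5*π/2.
  (u')² squared terms: (-8)²·∫sin(4x)² dx = 64·π/2 = 32*π;  (-2)²·∫cos(2x)² dx = 4·π/2 = 2*π.
  (u')² cross terms: 2·(-8)·(-2)·∫sin(4x)·cos(2x) dx = 32·(0) = 0.
  So ∫_0^π (u')² dx = 32*π + 2*π + 0 = 34*π.
||u||_{H^1}^2 = (5*π/2) + (34*π) = 73*π/2.


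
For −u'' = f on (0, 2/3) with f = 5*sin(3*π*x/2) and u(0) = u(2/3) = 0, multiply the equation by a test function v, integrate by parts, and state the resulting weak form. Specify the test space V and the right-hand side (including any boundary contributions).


V = H^1_0(0, 2/3) (so v(0) = v(2/3) = 0); weak form: ∫_0^2/3 u'v' dx = ∫_0^2/3 (5*sin(3*π*x/2)) v dx for all v ∈ V.

Multiply both sides by a test function v and integrate from 0 to 2/3:
  ∫_0^2/3 −u''(x) v(x) dx = ∫_0^2/3 f(x) v(x) dx.
Integrate the LHS by parts once:
  ∫_0^2/3 −u'' v dx = −[u'(x) v(x)]_0^2/3 + ∫_0^2/3 u'(x) v'(x) dx.
Thus ∫_0^2/3 u'(x) v'(x) dx = ∫_0^2/3 f(x) v(x) dx + [u'(x) v(x)]_0^2/3.
Choose V so that boundary terms are either known or forced to vanish.
u is Dirichlet: u(0) = u(2/3) = 0. Let V = H^1_0(0, 2/3); then v(0) = v(2/3) = 0, and [u' v]_0^2/3 = 0.
Weak formulation: find u (satisfying any essential BC) such that ∫_0^2/3 u'(x) v'(x) dx = ∫_0^2/3 f v dx for all v ∈ V.
Substituting f(x) = 5*sin(3*π*x/2), the right-hand side is ∫_0^2/3 (5*sin(3*π*x/2)) v dx.


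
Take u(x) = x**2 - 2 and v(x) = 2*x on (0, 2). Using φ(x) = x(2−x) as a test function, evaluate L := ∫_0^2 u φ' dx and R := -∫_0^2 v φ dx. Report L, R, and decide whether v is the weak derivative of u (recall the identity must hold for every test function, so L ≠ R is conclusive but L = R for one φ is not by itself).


LHS = -8/3, RHS = -8/3. Yes, v = u' weakly.

u(x) = x**2 - 2, classical derivative u'(x) = 2*x.
φ(x) = x(2−x), so φ'(x) = 2 - 2*x.
Note φ(0) = φ(2) = 0, so the boundary term u·φ vanishes.
LHS = ∫_0^2 u(x) φ'(x) dx = ∫_0^2 (-2*x^3 + 2*x^2 + 4*x - 4) dx. Term by term:
  ∫_0^2 -2*x^3 dx = -8;  ∫_0^2 2*x^2 dx = 16/3;  ∫_0^2 4*x dx = 8;
  ∫_0^2 -4 dx = -8.
Sum: -8 + 16/3 + 8 − 8 = -8/3.
So LHS = -8/3.
∫_0^2 v(x) φ(x) dx = ∫_0^2 (-2*x^3 + 4*x^2) dx. Term by term:
  ∫_0^2 -2*x^3 dx = -8;  ∫_0^2 4*x^2 dx = 32/3.
Sum: -8 + 32/3 = 8/3.
So RHS = -∫_0^2 v(x) φ(x) dx = -8/3.
LHS = RHS, so the identity holds for this test φ.
Moreover u is smooth here and v(x) = u'(x) = 2*x pointwise, so the identity holds for every test function. Hence v is the weak derivative of u.


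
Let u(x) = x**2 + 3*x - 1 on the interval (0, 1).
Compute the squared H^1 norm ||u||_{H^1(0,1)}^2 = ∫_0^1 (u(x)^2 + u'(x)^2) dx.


||u||_{H^1}^2 = 551/30

The H^1 norm (squared) on an interval (0, L) is
  ||u||_{H^1}^2 = ∫_0^L u(x)^2 dx + ∫_0^L u'(x)^2 dx.
Compute u'(x) = 2*x + 3.
Then u(x)^2 = x**4 + 6*x**3 + 7*x**2 - 6*x + 1 and u'(x)^2 = 4*x**2 + 12*x + 9.
Integrate each monomial from 0 to 1 using ∫_0^1 c·x^n dx = c·1^(n+1)/(n+1):
  ∫_0^1 u(x)^2 dx = ∫_0^1 (x^4 + 6*x^3 + 7*x^2 - 6*x + 1) dx. Term by term:
    ∫_0^1 x^4 dx = 1/5;  ∫_0^1 6*x^3 dx = 3/2;  ∫_0^1 7*x^2 dx = 7/3;
    ∫_0^1 -6*x dx = -3;  ∫_0^1 1 dx = 1.
  Sum: 1/5 + 3/2 + 7/3 − 3 + 1 = 61/30.
  ∫_0^1 u'(x)^2 dx = ∫_0^1 (4*x^2 + 12*x + 9) dx. Term by term:
    ∫_0^1 4*x^2 dx = 4/3;  ∫_0^1 12*x dx = 6;  ∫_0^1 9 dx = 9.
  Sum: 4/3 + 6 + 9 = 49/3.
Adding: ||u||_{H^1}^2 = 61/30 + 49/3 = 551/30.
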